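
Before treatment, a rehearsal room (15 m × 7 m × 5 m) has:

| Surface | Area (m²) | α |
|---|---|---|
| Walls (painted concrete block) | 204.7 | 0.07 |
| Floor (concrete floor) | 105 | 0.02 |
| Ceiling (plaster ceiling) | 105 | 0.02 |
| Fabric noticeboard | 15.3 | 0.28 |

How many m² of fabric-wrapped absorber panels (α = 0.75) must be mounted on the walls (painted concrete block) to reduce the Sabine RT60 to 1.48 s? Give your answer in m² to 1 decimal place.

Total absorption A₁ = 204.7*0.07 + 105*0.02 + 105*0.02 + 15.3*0.28
  = 14.329 + 2.100 + 2.100 + 4.284 = 22.813 m² sabins.
V = 525 m³. Target absorption A₂ = 0.161 × 525 / 1.48 = 57.111 sabins.
Absorption to add: 57.111 − 22.813 = 34.298 sabins.
Each m² of panel replacing the walls (painted concrete block) adds (0.75 − 0.07) = 0.68 sabins.
Area = ΔA/Δα = 34.298/0.68 = 50.4 m².

50.4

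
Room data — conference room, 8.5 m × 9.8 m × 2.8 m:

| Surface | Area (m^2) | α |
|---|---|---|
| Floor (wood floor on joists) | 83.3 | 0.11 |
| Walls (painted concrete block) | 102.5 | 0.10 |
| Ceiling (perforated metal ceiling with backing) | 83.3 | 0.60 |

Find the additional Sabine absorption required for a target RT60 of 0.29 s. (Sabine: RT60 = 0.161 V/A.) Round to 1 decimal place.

Total absorption A₁ = 83.3·0.11 + 102.5·0.10 + 83.3·0.60
  = 9.163 + 10.250 + 49.980 = 69.393 m^2 sabins.
Target A₂ = 0.161·233.24/0.29 = 129.488 sabins (V = 233.24 m³).
Shortfall: 129.488 − 69.393 = 60.1 sabins.

60.1 sabins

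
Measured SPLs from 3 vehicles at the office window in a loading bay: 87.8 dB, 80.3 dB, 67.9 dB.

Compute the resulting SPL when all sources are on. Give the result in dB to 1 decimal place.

Sum in the linear (power) domain: Σ 10^(Lᵢ/10) = 10^(87.8/10) + 10^(80.3/10) + 10^(67.9/10) = 7.159e+08.
Back to dB: 10·log₁₀ Σ = 88.5 dB.

88.5 dB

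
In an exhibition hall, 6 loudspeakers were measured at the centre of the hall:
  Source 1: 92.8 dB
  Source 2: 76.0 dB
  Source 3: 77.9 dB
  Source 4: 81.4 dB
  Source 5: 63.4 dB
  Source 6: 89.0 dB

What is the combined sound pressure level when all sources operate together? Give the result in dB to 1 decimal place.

94.7 dB

Sum in the linear (power) domain: Σ 10^(Lᵢ/10) = 10^(92.8/10) + 10^(76.0/10) + 10^(77.9/10) + 10^(81.4/10) + 10^(63.4/10) + 10^(89.0/10) = 2.941e+09.
Back to dB: 10·log₁₀ Σ = 94.7 dB.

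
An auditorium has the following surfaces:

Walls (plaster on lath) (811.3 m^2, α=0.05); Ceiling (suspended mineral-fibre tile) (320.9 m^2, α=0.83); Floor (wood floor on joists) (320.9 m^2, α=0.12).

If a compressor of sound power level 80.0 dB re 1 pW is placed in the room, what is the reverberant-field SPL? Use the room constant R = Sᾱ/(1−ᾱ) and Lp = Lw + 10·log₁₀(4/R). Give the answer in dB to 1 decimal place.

59.5 dB

A = 345.420 sabins; S = 1453.1 m^2.
ᾱ = 0.2377, so room constant R = A/(1−ᾱ) = 453.129 m^2.
Lp = 80.0 + 10·log₁₀(4/453.129) = 80.0 + (-20.54) = 59.5 dB.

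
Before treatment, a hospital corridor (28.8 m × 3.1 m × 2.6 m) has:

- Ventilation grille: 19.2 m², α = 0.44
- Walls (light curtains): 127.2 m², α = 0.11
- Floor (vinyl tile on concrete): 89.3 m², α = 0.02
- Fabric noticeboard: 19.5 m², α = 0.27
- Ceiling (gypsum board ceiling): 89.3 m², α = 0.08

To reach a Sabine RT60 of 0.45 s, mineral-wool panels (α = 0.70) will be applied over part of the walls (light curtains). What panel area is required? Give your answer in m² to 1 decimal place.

Equivalent absorption area: A₁ = 19.2×0.44 + 127.2×0.11 + 89.3×0.02 + 19.5×0.27 + 89.3×0.08 = 36.635 m².
V = 232.128 m³. Target absorption A₂ = 0.161 × 232.128 / 0.45 = 83.050 sabins.
ΔA needed = 83.050 − 36.635 = 46.415 sabins.
Net gain per m²: Δα = 0.70 − 0.11 = 0.59.
Panel area = 46.415 / 0.59 = 78.7 m².

78.7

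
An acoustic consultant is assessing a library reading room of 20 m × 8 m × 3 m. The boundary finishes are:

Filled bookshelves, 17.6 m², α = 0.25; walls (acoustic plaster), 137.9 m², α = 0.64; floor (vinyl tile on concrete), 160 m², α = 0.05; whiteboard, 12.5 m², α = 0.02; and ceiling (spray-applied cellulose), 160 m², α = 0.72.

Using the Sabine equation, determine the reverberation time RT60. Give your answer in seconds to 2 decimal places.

Summing Sᵢαᵢ: 4.400 + 88.256 + 8.000 + 0.250 + 115.200 → A = 216.106 sabins.
Volume V = 20 × 8 × 3 = 480 m³.
T = 0.161 V/A = 0.161·480/216.106 = 0.36 s.

0.36 s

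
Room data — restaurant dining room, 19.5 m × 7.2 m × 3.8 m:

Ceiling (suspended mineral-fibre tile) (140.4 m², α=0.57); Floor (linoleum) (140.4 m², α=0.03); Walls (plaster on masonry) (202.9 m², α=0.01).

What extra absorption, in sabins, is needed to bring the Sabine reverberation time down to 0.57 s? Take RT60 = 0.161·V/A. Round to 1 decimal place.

A₁ = Σ Sᵢαᵢ = 140.4×0.57 + 140.4×0.03 + 202.9×0.01 = 86.269 sabins.
Target A₂ = 0.161·533.52/0.57 = 150.696 sabins (V = 533.52 m³).
Additional absorption ΔA = 150.696 − 86.269 = 64.4 sabins.

64.4 sabins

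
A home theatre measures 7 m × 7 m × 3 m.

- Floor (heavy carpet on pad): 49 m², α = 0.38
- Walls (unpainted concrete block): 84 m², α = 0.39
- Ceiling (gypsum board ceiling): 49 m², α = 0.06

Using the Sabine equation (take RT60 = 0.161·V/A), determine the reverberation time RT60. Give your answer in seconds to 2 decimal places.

0.44 s

Equivalent absorption area: A = 49×0.38 + 84×0.39 + 49×0.06 = 54.320 m².
Volume V = 7 × 7 × 3 = 147 m³.
T = 0.161 V/A = 0.161·147/54.320 = 0.44 s.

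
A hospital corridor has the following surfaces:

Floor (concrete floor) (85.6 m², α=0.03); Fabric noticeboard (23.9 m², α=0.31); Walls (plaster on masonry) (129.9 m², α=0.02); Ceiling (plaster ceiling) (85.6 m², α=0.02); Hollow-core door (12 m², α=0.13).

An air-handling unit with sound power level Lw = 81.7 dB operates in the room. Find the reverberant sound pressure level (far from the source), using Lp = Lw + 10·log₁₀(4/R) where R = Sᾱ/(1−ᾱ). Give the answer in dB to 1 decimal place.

Σ(Sᵢαᵢ) = 85.6·0.03 + 23.9·0.31 + 129.9·0.02 + 85.6·0.02 + 12·0.13 = 15.847; total area S = 337.0 m².
ᾱ = 0.0470, so room constant R = A/(1−ᾱ) = 16.629 m².
Lp = Lw + 10 log₁₀(4/R) = 81.7 -6.19 = 75.5 dB.

75.5 dB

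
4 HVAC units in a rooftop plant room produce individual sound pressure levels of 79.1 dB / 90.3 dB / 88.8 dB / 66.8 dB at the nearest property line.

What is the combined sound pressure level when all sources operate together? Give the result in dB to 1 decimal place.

Converting to relative power and adding: 10^(79.1/10) + 10^(90.3/10) + 10^(88.8/10) + 10^(66.8/10) = 1.916e+09.
Back to dB: 10·log₁₀ Σ = 92.8 dB.

92.8 dB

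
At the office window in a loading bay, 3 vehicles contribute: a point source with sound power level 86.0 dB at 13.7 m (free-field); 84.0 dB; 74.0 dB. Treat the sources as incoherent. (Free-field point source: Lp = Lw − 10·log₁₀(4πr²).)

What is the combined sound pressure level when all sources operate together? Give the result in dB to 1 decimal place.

84.4 dB

Source at 13.7 m: Lp = 86.0 − 10·log₁₀(4π·13.7²) = 86.0 − 10·log₁₀(2358.582) = 52.3 dB.
Σ 10^(Lᵢ/10) = 2.765e+08.
Back to dB: 10·log₁₀ Σ = 84.4 dB.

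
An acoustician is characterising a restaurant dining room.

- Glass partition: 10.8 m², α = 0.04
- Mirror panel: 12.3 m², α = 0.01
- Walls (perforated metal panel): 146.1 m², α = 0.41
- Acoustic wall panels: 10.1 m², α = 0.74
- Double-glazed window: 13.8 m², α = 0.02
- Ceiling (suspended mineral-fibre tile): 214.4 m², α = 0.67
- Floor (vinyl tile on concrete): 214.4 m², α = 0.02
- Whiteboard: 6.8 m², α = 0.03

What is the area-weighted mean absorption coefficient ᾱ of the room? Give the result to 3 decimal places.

0.344

Total surface area S = 628.7 m².
Weighted sum Σ Sα = 216.346.
ᾱ = 216.346 / 628.7 = 0.344.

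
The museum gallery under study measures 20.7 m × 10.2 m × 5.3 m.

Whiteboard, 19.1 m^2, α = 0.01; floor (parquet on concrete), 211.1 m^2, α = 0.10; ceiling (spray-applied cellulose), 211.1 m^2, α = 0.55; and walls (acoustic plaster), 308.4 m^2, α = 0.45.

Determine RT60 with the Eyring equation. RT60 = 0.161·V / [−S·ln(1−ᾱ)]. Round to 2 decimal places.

S = Σ Sᵢ = 749.7 m^2.
Absorption A = 19.1·0.01 + 211.1·0.10 + 211.1·0.55 + 308.4·0.45 = 276.186 sabins.
Mean coefficient ᾱ = A/S = 0.3684.
Eyring denominator: −S ln(1−ᾱ) = 344.486.
V = 20.7 × 10.2 × 5.3 = 1119.042 m³.
RT60 = 0.161 × 1119.042 / 344.486 = 0.52 s.

0.52 s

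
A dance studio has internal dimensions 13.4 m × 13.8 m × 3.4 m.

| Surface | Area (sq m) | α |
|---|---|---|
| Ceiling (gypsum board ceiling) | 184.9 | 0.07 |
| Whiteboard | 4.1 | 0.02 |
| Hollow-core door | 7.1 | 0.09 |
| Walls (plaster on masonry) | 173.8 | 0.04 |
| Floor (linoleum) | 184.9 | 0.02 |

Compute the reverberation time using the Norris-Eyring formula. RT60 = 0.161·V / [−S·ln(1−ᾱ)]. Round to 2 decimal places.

Total surface area S = 184.9 + 4.1 + 7.1 + 173.8 + 184.9 = 554.8 sq m.
Σ(Sᵢαᵢ) = 184.9·0.07 + 4.1·0.02 + 7.1·0.09 + 173.8·0.04 + 184.9·0.02 = 24.314.
Mean coefficient ᾱ = A/S = 0.0438.
Eyring denominator: −S ln(1−ᾱ) = 24.848.
V = 13.4 × 13.8 × 3.4 = 628.728 m³.
T = 0.161·V/[−S·ln(1−ᾱ)] = 0.161·628.728/24.848 = 4.07 s.

4.07 s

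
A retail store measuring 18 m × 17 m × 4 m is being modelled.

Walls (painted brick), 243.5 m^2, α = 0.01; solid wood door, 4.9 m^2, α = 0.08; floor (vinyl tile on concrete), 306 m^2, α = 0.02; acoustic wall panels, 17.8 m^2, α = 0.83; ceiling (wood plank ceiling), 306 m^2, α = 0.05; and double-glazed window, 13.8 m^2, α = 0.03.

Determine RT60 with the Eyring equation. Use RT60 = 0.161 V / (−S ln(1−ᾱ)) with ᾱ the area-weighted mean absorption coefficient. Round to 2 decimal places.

S = Σ Sᵢ = 892.0 m^2.
Absorption A = 243.5·0.01 + 4.9·0.08 + 306·0.02 + 17.8·0.83 + 306·0.05 + 13.8·0.03 = 39.435 sabins.
Mean coefficient ᾱ = A/S = 0.0442.
−S·ln(1−ᾱ) = −892.0 × ln(1 − 0.0442) = 40.324.
V = 18 × 17 × 4 = 1224 m³.
RT60 = 0.161 × 1224 / 40.324 = 4.89 s.

4.89 s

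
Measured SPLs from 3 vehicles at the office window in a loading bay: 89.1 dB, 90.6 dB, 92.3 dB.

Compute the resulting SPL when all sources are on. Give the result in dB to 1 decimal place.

Sum in the linear (power) domain: Σ 10^(Lᵢ/10) = 10^(89.1/10) + 10^(90.6/10) + 10^(92.3/10) = 3.659e+09.
L_total = 10·log₁₀(3.659e+09) = 95.6 dB.

95.6 dB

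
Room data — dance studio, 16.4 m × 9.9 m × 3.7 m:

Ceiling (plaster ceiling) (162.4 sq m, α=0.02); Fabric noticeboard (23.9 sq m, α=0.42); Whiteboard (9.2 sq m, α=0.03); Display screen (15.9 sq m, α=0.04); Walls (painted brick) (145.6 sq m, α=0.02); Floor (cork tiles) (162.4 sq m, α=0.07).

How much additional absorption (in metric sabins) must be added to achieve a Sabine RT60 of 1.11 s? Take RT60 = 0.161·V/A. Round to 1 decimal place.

58.7 sabins

Equivalent absorption area: A₁ = 162.4×0.02 + 23.9×0.42 + 9.2×0.03 + 15.9×0.04 + 145.6×0.02 + 162.4×0.07 = 28.478 sq m.
Target A₂ = 0.161·600.732/1.11 = 87.133 sabins (V = 600.732 m³).
Additional absorption ΔA = 87.133 − 28.478 = 58.7 sabins.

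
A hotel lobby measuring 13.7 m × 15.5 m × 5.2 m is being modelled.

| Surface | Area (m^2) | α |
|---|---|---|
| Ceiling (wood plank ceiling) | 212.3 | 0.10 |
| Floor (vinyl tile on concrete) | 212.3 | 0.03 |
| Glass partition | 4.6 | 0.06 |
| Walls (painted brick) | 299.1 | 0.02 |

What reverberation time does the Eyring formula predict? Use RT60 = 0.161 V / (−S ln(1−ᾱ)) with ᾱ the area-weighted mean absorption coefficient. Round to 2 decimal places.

S = Σ Sᵢ = 728.3 m^2.
Σ(Sᵢαᵢ) = 212.3×0.10 + 212.3×0.03 + 4.6×0.06 + 299.1×0.02 = 33.857.
Mean coefficient ᾱ = A/S = 0.0465.
Eyring denominator: −S ln(1−ᾱ) = 34.679.
V = 13.7 × 15.5 × 5.2 = 1104.22 m³.
RT60 = 0.161 × 1104.22 / 34.679 = 5.13 s.

5.13 seconds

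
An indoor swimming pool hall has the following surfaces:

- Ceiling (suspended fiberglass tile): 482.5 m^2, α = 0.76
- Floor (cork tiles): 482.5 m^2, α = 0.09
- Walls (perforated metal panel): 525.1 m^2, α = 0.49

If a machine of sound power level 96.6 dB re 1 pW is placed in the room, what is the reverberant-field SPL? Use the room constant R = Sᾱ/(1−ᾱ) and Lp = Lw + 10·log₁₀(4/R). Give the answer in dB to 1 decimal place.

71.8 dB

Σ(Sᵢαᵢ) = 482.5·0.76 + 482.5·0.09 + 525.1·0.49 = 667.424; total area S = 1490.1 m^2.
ᾱ = 667.424/1490.1 = 0.4479; R = Sᾱ/(1−ᾱ) = 667.424/(1−0.4479) = 1208.882 m^2.
Lp = 96.6 + 10·log₁₀(4/1208.882) = 96.6 + (-24.80) = 71.8 dB.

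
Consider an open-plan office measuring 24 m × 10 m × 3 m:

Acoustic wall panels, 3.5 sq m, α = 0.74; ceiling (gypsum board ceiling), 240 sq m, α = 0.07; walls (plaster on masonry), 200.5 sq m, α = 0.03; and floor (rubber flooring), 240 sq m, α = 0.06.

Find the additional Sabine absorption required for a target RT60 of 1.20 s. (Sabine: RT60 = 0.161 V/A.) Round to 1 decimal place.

56.8 sabins

Equivalent absorption area: A₁ = 3.5×0.74 + 240×0.07 + 200.5×0.03 + 240×0.06 = 39.805 sq m.
V = 720 m³. Required absorption A₂ = 0.161 × 720 / 1.20 = 96.600 sabins.
ΔA = A₂ − A₁ = 96.600 − 39.805 = 56.8 sabins.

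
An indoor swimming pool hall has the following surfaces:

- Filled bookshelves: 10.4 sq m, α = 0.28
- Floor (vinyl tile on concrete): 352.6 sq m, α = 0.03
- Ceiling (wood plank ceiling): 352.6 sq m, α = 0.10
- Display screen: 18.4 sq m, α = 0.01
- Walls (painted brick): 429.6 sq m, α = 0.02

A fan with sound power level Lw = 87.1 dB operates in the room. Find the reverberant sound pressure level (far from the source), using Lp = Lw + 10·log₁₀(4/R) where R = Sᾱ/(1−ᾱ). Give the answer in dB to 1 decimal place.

A = 57.526 sabins; S = 1163.6 sq m.
ᾱ = 0.0494, so room constant R = A/(1−ᾱ) = 60.515 sq m.
Lp = 87.1 + 10·log₁₀(4/60.515) = 87.1 + (-11.80) = 75.3 dB.

75.3 dB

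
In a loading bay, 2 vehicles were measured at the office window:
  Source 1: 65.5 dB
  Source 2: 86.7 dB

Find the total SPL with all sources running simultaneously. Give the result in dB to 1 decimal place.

86.7 dB

Sum in the linear (power) domain: Σ 10^(Lᵢ/10) = 10^(65.5/10) + 10^(86.7/10) = 4.713e+08.
Back to dB: 10·log₁₀ Σ = 86.7 dB.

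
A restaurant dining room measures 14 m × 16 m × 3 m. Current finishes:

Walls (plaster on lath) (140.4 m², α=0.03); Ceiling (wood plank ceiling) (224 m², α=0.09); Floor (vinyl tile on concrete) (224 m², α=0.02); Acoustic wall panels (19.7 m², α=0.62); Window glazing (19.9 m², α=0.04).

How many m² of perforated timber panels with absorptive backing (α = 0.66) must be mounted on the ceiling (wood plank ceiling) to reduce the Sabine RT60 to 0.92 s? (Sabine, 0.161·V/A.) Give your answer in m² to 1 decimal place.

Summing Sᵢαᵢ: 4.212 + 20.160 + 4.480 + 12.214 + 0.796 → A₁ = 41.862 sabins.
Required A₂ = 0.161·672/0.92 = 117.600 sabins.
ΔA needed = 117.600 − 41.862 = 75.738 sabins.
Net gain per m²: Δα = 0.66 − 0.09 = 0.57.
Area = ΔA/Δα = 75.738/0.57 = 132.9 m².

132.9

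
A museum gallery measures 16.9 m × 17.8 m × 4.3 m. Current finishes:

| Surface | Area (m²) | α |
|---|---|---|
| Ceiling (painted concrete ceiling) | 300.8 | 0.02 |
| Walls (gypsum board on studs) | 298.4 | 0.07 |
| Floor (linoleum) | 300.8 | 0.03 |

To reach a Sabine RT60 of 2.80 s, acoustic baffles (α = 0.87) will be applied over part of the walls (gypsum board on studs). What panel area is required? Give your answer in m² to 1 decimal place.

48.1

A₁ = Σ Sᵢαᵢ = 300.8·0.02 + 298.4·0.07 + 300.8·0.03 = 35.928 sabins.
Required A₂ = 0.161·1293.526/2.80 = 74.378 sabins.
Absorption to add: 74.378 − 35.928 = 38.450 sabins.
Net gain per m²: Δα = 0.87 − 0.07 = 0.80.
Area = ΔA/Δα = 38.450/0.80 = 48.1 m².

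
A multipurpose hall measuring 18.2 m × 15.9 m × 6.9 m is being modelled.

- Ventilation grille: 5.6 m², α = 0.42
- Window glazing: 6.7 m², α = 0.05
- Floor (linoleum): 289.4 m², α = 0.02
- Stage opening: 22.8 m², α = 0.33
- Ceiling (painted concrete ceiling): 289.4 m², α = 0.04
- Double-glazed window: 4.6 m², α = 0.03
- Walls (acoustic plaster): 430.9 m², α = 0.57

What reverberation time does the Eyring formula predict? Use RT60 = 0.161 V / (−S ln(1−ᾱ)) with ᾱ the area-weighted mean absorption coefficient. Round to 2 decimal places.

1.02 sec

S = Σ Sᵢ = 1049.4 m².
Absorption A = 5.6×0.42 + 6.7×0.05 + 289.4×0.02 + 22.8×0.33 + 289.4×0.04 + 4.6×0.03 + 430.9×0.57 = 273.326 sabins.
Mean coefficient ᾱ = A/S = 0.2605.
Eyring denominator: −S ln(1−ᾱ) = 316.689.
V = 18.2 × 15.9 × 6.9 = 1996.722 m³.
T = 0.161·V/[−S·ln(1−ᾱ)] = 0.161·1996.722/316.689 = 1.02 s.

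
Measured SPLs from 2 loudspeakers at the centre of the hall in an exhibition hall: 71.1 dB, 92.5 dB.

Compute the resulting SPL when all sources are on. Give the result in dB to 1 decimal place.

92.5 dB

Converting to relative power and adding: 10^(71.1/10) + 10^(92.5/10) = 1.791e+09.
Back to dB: 10·log₁₀ Σ = 92.5 dB.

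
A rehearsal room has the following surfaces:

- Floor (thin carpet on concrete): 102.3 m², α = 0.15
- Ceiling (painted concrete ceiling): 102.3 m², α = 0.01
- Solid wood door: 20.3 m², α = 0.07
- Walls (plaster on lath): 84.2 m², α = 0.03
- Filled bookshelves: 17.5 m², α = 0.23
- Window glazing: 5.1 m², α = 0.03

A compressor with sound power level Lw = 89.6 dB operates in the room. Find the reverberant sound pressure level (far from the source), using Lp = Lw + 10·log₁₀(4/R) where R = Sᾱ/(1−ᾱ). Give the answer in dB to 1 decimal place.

81.4 dB

Σ(Sᵢαᵢ) = 102.3×0.15 + 102.3×0.01 + 20.3×0.07 + 84.2×0.03 + 17.5×0.23 + 5.1×0.03 = 24.493; total area S = 331.7 m².
ᾱ = 24.493/331.7 = 0.0738; R = Sᾱ/(1−ᾱ) = 24.493/(1−0.0738) = 26.445 m².
Lp = Lw + 10 log₁₀(4/R) = 89.6 -8.20 = 81.4 dB.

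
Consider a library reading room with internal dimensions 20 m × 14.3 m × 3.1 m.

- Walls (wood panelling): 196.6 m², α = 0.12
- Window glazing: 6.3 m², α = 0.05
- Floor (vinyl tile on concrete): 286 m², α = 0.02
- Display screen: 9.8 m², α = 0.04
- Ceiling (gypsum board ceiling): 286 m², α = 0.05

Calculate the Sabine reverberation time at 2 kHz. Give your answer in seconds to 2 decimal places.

3.22 sec

Total absorption A = 196.6*0.12 + 6.3*0.05 + 286*0.02 + 9.8*0.04 + 286*0.05
  = 23.592 + 0.315 + 5.720 + 0.392 + 14.300 = 44.319 m² sabins.
Volume V = 20 × 14.3 × 3.1 = 886.6 m³.
RT60 = 0.161 · V / A = 0.161 × 886.6 / 44.319 = 3.22 s.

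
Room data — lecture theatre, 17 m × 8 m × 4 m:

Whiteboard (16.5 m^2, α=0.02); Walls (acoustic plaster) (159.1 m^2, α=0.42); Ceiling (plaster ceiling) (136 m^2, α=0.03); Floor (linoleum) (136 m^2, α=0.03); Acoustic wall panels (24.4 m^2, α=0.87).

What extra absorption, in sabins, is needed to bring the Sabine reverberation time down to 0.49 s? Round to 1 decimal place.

82.2 sabins

Summing Sᵢαᵢ: 0.330 + 66.822 + 4.080 + 4.080 + 21.228 → A₁ = 96.540 sabins.
Target A₂ = 0.161·544/0.49 = 178.743 sabins (V = 544 m³).
Additional absorption ΔA = 178.743 − 96.540 = 82.2 sabins.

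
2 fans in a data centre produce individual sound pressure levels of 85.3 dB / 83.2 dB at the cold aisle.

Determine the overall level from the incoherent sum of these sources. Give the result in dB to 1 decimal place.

87.4 dB

Converting to relative power and adding: 10^(85.3/10) + 10^(83.2/10) = 5.478e+08.
L_total = 10·log₁₀(5.478e+08) = 87.4 dB.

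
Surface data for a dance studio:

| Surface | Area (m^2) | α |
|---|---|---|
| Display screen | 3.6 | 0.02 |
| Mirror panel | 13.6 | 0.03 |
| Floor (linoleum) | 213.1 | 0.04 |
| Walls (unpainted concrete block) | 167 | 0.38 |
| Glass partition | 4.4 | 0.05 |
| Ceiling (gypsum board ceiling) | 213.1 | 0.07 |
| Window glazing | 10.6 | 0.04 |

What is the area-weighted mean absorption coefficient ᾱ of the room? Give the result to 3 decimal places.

S = Σ Sᵢ = 3.6 + 13.6 + 213.1 + 167 + 4.4 + 213.1 + 10.6 = 625.4 m^2.
Weighted sum Σ Sα = 88.025.
ᾱ = A/S = 0.141.

0.141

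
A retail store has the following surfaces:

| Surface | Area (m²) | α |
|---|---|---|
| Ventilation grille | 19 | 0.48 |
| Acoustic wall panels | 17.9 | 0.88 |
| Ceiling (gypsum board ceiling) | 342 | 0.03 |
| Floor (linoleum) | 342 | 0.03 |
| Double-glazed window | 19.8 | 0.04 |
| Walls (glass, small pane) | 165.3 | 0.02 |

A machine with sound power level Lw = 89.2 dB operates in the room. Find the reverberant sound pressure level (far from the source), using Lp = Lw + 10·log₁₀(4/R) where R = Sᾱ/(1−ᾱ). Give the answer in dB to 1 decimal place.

A = 49.490 sabins; S = 906.0 m².
ᾱ = 49.490/906.0 = 0.0546; R = Sᾱ/(1−ᾱ) = 49.490/(1−0.0546) = 52.348 m².
Lp = Lw + 10 log₁₀(4/R) = 89.2 -11.17 = 78.0 dB.

78.0 dB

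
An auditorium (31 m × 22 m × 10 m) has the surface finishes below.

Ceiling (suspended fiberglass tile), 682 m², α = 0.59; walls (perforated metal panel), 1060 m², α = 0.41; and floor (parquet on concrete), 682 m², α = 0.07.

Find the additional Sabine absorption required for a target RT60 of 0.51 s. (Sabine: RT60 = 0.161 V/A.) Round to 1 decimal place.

Equivalent absorption area: A₁ = 682*0.59 + 1060*0.41 + 682*0.07 = 884.720 m².
For T = 0.51 s, need A₂ = 0.161·V/T = 0.161·6820/0.51 = 2152.980 sabins.
ΔA = A₂ − A₁ = 2152.980 − 884.720 = 1268.3 sabins.

1268.3 sabins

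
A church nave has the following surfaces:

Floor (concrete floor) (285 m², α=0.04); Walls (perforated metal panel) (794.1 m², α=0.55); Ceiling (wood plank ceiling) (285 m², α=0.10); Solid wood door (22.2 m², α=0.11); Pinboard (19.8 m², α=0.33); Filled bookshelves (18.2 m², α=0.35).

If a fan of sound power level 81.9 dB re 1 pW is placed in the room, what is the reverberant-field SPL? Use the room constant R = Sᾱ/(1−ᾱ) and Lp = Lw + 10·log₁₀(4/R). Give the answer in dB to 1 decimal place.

A = 492.001 sabins; S = 1424.3 m².
ᾱ = 492.001/1424.3 = 0.3454; R = Sᾱ/(1−ᾱ) = 492.001/(1−0.3454) = 751.606 m².
Lp = Lw + 10 log₁₀(4/R) = 81.9 -22.74 = 59.2 dB.

59.2 dB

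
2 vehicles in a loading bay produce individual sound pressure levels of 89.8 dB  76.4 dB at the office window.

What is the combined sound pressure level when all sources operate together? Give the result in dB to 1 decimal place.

Sum in the linear (power) domain: Σ 10^(Lᵢ/10) = 10^(89.8/10) + 10^(76.4/10) = 9.986e+08.
L_total = 10·log₁₀(9.986e+08) = 90.0 dB.

90.0 dB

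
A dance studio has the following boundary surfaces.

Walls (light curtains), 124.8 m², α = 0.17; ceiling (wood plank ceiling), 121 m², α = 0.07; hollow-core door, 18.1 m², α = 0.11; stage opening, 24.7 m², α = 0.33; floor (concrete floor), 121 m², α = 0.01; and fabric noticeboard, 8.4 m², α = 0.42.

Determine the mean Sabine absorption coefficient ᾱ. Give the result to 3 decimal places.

0.107

Total surface area S = 418.0 m².
Σ(Sᵢαᵢ) = 124.8·0.17 + 121·0.07 + 18.1·0.11 + 24.7·0.33 + 121·0.01 + 8.4·0.42 = 44.566.
ᾱ = A/S = 0.107.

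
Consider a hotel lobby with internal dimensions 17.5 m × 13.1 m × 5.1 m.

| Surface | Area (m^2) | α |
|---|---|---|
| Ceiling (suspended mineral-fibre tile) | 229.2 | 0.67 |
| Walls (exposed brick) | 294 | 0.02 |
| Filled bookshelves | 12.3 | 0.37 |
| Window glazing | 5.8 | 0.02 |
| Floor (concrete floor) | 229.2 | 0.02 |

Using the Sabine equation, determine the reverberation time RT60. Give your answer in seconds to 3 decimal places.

A = Σ Sᵢαᵢ = 229.2·0.67 + 294·0.02 + 12.3·0.37 + 5.8·0.02 + 229.2·0.02 = 168.695 sabins.
V = 17.5·13.1·5.1 = 1169.175 m³.
RT60 = 0.161 · V / A = 0.161 × 1169.175 / 168.695 = 1.116 s.

1.116 s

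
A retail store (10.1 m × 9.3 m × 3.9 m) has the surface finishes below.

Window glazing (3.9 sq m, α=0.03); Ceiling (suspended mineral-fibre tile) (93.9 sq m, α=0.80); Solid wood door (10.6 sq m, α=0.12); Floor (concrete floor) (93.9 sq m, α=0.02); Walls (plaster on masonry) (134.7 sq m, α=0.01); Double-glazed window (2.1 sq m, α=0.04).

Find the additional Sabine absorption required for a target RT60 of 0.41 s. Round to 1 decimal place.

Total absorption A₁ = 3.9*0.03 + 93.9*0.80 + 10.6*0.12 + 93.9*0.02 + 134.7*0.01 + 2.1*0.04
  = 0.117 + 75.120 + 1.272 + 1.878 + 1.347 + 0.084 = 79.818 sq m sabins.
V = 366.327 m³. Required absorption A₂ = 0.161 × 366.327 / 0.41 = 143.850 sabins.
Additional absorption ΔA = 143.850 − 79.818 = 64.0 sabins.

64.0 sabins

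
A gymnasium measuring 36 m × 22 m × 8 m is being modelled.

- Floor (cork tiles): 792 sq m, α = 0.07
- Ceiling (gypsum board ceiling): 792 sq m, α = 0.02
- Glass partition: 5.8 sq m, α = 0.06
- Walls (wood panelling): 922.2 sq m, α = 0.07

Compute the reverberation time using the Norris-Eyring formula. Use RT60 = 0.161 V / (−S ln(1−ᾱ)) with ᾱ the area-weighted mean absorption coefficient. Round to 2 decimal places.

7.29 sec

Total surface area S = 792 + 792 + 5.8 + 922.2 = 2512.0 sq m.
Σ(Sᵢαᵢ) = 792×0.07 + 792×0.02 + 5.8×0.06 + 922.2×0.07 = 136.182.
Mean coefficient ᾱ = A/S = 0.0542.
−S·ln(1−ᾱ) = −2512.0 × ln(1 − 0.0542) = 139.979.
V = 36 × 22 × 8 = 6336 m³.
T = 0.161·V/[−S·ln(1−ᾱ)] = 0.161·6336/139.979 = 7.29 s.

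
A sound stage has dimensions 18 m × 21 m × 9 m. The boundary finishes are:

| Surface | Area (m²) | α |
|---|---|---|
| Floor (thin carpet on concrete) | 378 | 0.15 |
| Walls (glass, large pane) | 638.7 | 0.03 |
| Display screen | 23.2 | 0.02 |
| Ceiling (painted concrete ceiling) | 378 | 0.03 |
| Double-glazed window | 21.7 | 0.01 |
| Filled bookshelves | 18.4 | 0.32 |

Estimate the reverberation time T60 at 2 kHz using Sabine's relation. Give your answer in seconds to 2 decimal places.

5.84 seconds

Summing Sᵢαᵢ: 56.700 + 19.161 + 0.464 + 11.340 + 0.217 + 5.888 → A = 93.770 sabins.
Volume V = 18 × 21 × 9 = 3402 m³.
RT60 = 0.161 · V / A = 0.161 × 3402 / 93.770 = 5.84 s.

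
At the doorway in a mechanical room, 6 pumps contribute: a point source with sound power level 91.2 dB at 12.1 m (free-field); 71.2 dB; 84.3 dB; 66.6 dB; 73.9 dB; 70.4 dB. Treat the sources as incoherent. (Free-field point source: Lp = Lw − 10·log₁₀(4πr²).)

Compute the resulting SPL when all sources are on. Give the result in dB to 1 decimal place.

85.1 dB

Source at 12.1 m: Lp = 91.2 − 10·log₁₀(4π·12.1²) = 91.2 − 10·log₁₀(1839.842) = 58.6 dB.
Σ 10^(Lᵢ/10) = 3.231e+08.
L_total = 10·log₁₀(3.231e+08) = 85.1 dB.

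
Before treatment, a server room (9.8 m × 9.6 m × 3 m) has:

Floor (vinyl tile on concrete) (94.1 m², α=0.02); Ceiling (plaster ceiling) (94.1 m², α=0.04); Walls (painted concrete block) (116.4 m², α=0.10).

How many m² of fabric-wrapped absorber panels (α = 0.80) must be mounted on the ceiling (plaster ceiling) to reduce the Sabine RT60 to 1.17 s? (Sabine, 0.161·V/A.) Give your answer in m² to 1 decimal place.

Equivalent absorption area: A₁ = 94.1·0.02 + 94.1·0.04 + 116.4·0.10 = 17.286 m².
V = 282.24 m³. Target absorption A₂ = 0.161 × 282.24 / 1.17 = 38.838 sabins.
ΔA needed = 38.838 − 17.286 = 21.552 sabins.
Net gain per m²: Δα = 0.80 − 0.04 = 0.76.
Area = ΔA/Δα = 21.552/0.76 = 28.4 m².

28.4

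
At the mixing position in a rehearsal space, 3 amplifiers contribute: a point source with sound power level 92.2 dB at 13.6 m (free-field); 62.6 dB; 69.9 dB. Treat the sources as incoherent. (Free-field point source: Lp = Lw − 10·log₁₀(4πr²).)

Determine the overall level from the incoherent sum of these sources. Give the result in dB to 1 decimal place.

70.9 dB

Source at 13.6 m: Lp = 92.2 − 10·log₁₀(4π·13.6²) = 92.2 − 10·log₁₀(2324.276) = 58.5 dB.
Sum in the linear (power) domain: Σ 10^(Lᵢ/10) = 10^(58.5/10) + 10^(62.6/10) + 10^(69.9/10) = 1.23e+07.
L_total = 10·log₁₀(1.23e+07) = 70.9 dB.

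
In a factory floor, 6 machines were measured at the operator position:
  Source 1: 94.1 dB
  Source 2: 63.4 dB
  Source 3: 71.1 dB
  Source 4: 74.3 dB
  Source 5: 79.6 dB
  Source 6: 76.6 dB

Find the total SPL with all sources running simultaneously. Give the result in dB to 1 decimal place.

Σ 10^(Lᵢ/10) = 2.749e+09.
L_total = 10·log₁₀(2.749e+09) = 94.4 dB.

94.4 dB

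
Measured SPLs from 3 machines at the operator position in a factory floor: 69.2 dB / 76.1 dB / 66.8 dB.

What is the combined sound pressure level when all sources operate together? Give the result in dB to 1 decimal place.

Σ 10^(Lᵢ/10) = 5.384e+07.
L_total = 10·log₁₀(5.384e+07) = 77.3 dB.

77.3 dB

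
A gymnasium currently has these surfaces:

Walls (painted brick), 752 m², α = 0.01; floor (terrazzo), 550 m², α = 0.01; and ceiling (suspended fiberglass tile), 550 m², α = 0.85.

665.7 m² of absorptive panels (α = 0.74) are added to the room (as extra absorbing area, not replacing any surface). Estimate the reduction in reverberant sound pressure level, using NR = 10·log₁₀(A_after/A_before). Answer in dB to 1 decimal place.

Summing Sᵢαᵢ: 7.520 + 5.500 + 467.500 → A_before = 480.520 sabins.
Treatment contributes 665.7·0.74 = 492.618 sabins.
A_after = 480.520 + 492.618 = 973.138 sabins.
NR = 10·log₁₀(973.138/480.520) = 3.1 dB.

3.1 dB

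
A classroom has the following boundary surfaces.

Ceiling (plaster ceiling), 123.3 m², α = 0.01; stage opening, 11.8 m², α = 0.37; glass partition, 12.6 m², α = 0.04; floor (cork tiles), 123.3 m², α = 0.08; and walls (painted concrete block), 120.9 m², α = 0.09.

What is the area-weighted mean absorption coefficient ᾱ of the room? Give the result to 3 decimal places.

0.069

S = Σ Sᵢ = 123.3 + 11.8 + 12.6 + 123.3 + 120.9 = 391.9 m².
A = 123.3×0.01 + 11.8×0.37 + 12.6×0.04 + 123.3×0.08 + 120.9×0.09 = 26.848 sabins.
ᾱ = A/S = 0.069.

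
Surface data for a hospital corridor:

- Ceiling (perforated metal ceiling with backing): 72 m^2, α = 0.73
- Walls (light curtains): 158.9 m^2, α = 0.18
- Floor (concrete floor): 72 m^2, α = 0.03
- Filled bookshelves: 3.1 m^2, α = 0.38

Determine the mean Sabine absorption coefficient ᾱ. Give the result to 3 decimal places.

0.276

S = Σ Sᵢ = 72 + 158.9 + 72 + 3.1 = 306.0 m^2.
Weighted sum Σ Sα = 84.500.
ᾱ = 84.500 / 306.0 = 0.276.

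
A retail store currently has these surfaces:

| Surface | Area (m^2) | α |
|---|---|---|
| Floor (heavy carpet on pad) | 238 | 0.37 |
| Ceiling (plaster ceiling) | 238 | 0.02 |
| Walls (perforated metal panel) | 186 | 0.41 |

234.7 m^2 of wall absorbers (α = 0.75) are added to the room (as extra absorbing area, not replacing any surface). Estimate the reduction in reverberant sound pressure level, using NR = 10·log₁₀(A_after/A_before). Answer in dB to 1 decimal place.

Equivalent absorption area: A_before = 238×0.37 + 238×0.02 + 186×0.41 = 169.080 m^2.
Added absorption = 234.7 × 0.75 = 176.025 sabins.
A_after = 169.080 + 176.025 = 345.105 sabins.
Reduction = 10 log₁₀(A_after/A_before) = 10 log₁₀(2.0411) = 3.1 dB.

3.1 dB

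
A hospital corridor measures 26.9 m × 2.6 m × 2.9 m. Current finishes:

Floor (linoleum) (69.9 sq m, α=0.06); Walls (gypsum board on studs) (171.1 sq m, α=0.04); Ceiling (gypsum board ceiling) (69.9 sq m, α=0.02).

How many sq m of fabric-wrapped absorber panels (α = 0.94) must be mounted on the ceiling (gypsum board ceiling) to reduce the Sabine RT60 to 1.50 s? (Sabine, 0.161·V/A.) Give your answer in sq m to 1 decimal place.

10.1

Total absorption A₁ = 69.9*0.06 + 171.1*0.04 + 69.9*0.02
  = 4.194 + 6.844 + 1.398 = 12.436 sq m sabins.
Required A₂ = 0.161·202.826/1.50 = 21.770 sabins.
Absorption to add: 21.770 − 12.436 = 9.334 sabins.
Each sq m of panel replacing the ceiling (gypsum board ceiling) adds (0.94 − 0.02) = 0.92 sabins.
Area = ΔA/Δα = 9.334/0.92 = 10.1 sq m.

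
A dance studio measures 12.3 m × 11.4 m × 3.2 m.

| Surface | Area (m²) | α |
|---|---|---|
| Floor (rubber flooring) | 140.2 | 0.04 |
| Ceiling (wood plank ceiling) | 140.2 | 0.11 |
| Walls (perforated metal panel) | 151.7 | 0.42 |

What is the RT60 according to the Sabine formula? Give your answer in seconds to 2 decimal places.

Summing Sᵢαᵢ: 5.608 + 15.422 + 63.714 → A = 84.744 sabins.
Room volume: 448.704 m³.
Sabine: RT60 = 0.161 × 448.704 / 84.744 = 0.85 s.

0.85 sec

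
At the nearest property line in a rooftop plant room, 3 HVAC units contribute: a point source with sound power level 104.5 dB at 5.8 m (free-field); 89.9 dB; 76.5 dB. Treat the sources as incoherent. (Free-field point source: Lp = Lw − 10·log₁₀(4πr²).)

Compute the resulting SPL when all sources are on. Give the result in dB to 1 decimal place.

90.4 dB

Source at 5.8 m: Lp = 104.5 − 10·log₁₀(4π·5.8²) = 104.5 − 10·log₁₀(422.733) = 78.2 dB.
Sum in the linear (power) domain: Σ 10^(Lᵢ/10) = 10^(78.2/10) + 10^(89.9/10) + 10^(76.5/10) = 1.088e+09.
L_total = 10·log₁₀(1.088e+09) = 90.4 dB.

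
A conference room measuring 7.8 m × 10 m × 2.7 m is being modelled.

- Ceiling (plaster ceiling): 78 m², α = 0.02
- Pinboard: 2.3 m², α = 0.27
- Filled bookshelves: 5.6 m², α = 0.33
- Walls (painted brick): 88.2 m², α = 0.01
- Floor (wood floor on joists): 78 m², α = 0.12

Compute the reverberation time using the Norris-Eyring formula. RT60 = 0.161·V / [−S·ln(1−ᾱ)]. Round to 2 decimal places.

S = Σ Sᵢ = 252.1 m².
Σ(Sᵢαᵢ) = 78×0.02 + 2.3×0.27 + 5.6×0.33 + 88.2×0.01 + 78×0.12 = 14.271.
ᾱ = 14.271 / 252.1 = 0.0566.
Eyring denominator: −S ln(1−ᾱ) = 14.689.
V = 7.8 × 10 × 2.7 = 210.6 m³.
RT60 = 0.161 × 210.6 / 14.689 = 2.31 s.

2.31 s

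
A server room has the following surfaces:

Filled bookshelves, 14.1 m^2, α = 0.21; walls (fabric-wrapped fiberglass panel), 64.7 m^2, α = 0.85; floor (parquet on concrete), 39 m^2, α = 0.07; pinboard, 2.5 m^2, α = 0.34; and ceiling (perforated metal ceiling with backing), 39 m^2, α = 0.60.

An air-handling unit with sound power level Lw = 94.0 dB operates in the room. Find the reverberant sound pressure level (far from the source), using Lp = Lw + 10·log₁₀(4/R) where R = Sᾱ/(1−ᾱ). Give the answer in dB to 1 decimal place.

77.4 dB

Σ(Sᵢαᵢ) = 14.1·0.21 + 64.7·0.85 + 39·0.07 + 2.5·0.34 + 39·0.60 = 84.936; total area S = 159.3 m^2.
ᾱ = 84.936/159.3 = 0.5332; R = Sᾱ/(1−ᾱ) = 84.936/(1−0.5332) = 181.954 m^2.
Lp = Lw + 10 log₁₀(4/R) = 94.0 -16.58 = 77.4 dB.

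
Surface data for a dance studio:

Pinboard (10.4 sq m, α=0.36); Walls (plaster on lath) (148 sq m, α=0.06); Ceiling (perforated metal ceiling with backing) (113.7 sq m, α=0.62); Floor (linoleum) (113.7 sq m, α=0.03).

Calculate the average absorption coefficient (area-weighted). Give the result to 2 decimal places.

S = Σ Sᵢ = 10.4 + 148 + 113.7 + 113.7 = 385.8 sq m.
Weighted sum Σ Sα = 86.529.
ᾱ = A/S = 0.22.

0.22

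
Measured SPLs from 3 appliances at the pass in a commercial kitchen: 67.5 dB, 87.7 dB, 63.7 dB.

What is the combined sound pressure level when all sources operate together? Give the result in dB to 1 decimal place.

87.8 dB

Σ 10^(Lᵢ/10) = 5.968e+08.
Combined level = 10 log₁₀(5.968e+08) = 87.8 dB.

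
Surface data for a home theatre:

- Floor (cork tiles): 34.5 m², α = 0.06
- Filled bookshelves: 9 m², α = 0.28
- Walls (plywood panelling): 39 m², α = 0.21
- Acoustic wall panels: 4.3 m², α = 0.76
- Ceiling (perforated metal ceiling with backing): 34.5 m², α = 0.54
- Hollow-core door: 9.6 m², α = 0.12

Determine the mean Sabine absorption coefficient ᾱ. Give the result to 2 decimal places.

Total surface area S = 130.9 m².
Σ(Sᵢαᵢ) = 34.5×0.06 + 9×0.28 + 39×0.21 + 4.3×0.76 + 34.5×0.54 + 9.6×0.12 = 35.830.
ᾱ = 35.830 / 130.9 = 0.27.

0.27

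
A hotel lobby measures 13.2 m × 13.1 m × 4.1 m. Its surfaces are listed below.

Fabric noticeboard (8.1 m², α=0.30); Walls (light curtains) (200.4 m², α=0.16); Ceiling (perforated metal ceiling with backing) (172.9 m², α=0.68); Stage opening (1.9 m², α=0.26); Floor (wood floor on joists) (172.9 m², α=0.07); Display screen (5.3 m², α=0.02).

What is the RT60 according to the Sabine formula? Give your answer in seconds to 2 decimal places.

0.69 seconds

Summing Sᵢαᵢ: 2.430 + 32.064 + 117.572 + 0.494 + 12.103 + 0.106 → A = 164.769 sabins.
Room volume: 708.972 m³.
RT60 = 0.161 · V / A = 0.161 × 708.972 / 164.769 = 0.69 s.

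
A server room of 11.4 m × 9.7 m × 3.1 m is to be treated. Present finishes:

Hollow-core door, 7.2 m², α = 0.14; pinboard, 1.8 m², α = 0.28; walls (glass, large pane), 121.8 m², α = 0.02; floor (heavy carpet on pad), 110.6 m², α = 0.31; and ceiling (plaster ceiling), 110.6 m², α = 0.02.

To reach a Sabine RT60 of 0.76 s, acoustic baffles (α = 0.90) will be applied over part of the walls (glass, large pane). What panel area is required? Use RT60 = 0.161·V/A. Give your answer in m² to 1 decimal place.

36.6

Equivalent absorption area: A₁ = 7.2·0.14 + 1.8·0.28 + 121.8·0.02 + 110.6·0.31 + 110.6·0.02 = 40.446 m².
Required A₂ = 0.161·342.798/0.76 = 72.619 sabins.
ΔA needed = 72.619 − 40.446 = 32.173 sabins.
Each m² of panel replacing the walls (glass, large pane) adds (0.90 − 0.02) = 0.88 sabins.
Panel area = 32.173 / 0.88 = 36.6 m².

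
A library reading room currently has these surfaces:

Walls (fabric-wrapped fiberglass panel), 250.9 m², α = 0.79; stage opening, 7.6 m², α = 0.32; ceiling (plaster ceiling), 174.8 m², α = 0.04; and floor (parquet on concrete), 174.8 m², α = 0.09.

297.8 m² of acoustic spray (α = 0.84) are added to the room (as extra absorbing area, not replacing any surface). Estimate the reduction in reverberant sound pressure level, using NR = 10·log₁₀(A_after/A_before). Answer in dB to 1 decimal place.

3.3 dB

Equivalent absorption area: A_before = 250.9*0.79 + 7.6*0.32 + 174.8*0.04 + 174.8*0.09 = 223.367 m².
Added absorption = 297.8 × 0.84 = 250.152 sabins.
New total A_after = 473.519 sabins.
NR = 10·log₁₀(473.519/223.367) = 3.3 dB.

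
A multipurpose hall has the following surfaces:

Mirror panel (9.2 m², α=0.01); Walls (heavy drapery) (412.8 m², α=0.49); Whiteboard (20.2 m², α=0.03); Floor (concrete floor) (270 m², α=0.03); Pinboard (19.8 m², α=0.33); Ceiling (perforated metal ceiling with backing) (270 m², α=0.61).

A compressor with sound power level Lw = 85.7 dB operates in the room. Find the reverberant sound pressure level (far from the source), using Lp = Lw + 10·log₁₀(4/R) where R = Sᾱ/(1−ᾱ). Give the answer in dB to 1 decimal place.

A = 382.304 sabins; S = 1002.0 m².
ᾱ = 382.304/1002.0 = 0.3815; R = Sᾱ/(1−ᾱ) = 382.304/(1−0.3815) = 618.115 m².
Lp = 85.7 + 10·log₁₀(4/618.115) = 85.7 + (-21.89) = 63.8 dB.

63.8 dB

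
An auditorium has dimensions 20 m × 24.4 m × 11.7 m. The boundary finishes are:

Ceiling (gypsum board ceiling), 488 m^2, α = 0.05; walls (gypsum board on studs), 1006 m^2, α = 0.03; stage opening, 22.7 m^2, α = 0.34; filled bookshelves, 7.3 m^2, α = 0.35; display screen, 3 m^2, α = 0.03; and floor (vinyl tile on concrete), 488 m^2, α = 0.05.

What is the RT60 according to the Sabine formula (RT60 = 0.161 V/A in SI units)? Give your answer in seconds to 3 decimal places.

Equivalent absorption area: A = 488×0.05 + 1006×0.03 + 22.7×0.34 + 7.3×0.35 + 3×0.03 + 488×0.05 = 89.343 m^2.
Volume V = 20 × 24.4 × 11.7 = 5709.6 m³.
Sabine: RT60 = 0.161 × 5709.6 / 89.343 = 10.289 s.

10.289 s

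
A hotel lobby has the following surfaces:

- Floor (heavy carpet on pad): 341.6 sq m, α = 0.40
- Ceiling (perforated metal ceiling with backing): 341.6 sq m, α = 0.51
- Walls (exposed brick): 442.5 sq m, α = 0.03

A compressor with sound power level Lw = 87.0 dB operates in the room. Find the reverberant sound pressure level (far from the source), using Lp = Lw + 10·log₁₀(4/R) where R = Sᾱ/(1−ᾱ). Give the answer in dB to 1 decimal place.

A = 324.131 sabins; S = 1125.7 sq m.
ᾱ = 0.2879, so room constant R = A/(1−ᾱ) = 455.176 sq m.
Lp = Lw + 10 log₁₀(4/R) = 87.0 -20.56 = 66.4 dB.

66.4 dB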